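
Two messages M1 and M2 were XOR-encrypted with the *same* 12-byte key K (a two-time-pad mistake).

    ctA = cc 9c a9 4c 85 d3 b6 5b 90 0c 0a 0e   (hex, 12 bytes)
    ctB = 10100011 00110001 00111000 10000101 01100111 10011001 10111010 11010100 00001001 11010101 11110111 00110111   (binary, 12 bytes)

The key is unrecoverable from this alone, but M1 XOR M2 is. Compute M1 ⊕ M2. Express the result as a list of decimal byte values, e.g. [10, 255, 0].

ctA ⊕ ctB = (M1 ⊕ K) ⊕ (M2 ⊕ K) = M1 ⊕ M2 — the shared key cancels under XOR.
byte 0: cc ⊕ a3 = 6f
byte 1: 9c ⊕ 31 = ad
byte 2: a9 ⊕ 38 = 91
byte 3: 4c ⊕ 85 = c9
byte 4: 85 ⊕ 67 = e2
byte 5: d3 ⊕ 99 = 4a
byte 6: b6 ⊕ ba = 0c
byte 7: 5b ⊕ d4 = 8f
byte 8: 90 ⊕ 09 = 99
byte 9: 0c ⊕ d5 = d9
byte 10: 0a ⊕ f7 = fd
byte 11: 0e ⊕ 37 = 39

[111, 173, 145, 201, 226, 74, 12, 143, 153, 217, 253, 57]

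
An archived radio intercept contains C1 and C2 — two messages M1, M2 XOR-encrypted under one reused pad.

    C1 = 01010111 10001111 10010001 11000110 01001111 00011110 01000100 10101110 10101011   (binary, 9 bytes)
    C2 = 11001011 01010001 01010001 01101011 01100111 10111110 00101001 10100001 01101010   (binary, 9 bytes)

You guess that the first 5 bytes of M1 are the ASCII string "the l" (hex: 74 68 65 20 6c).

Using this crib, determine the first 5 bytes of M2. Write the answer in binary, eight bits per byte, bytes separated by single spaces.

11101000 10110110 10100101 10001101 01000100

First, C1 ⊕ C2 = (M1 ⊕ K) ⊕ (M2 ⊕ K) = M1 ⊕ M2, so the key drops out. Then M2 = (M1 ⊕ M2) ⊕ M1 over the first 5 bytes.
byte 0: (57 ^ cb) ^ 74 = 9c ^ 74 = e8
byte 1: (8f ^ 51) ^ 68 = de ^ 68 = b6
byte 2: (91 ^ 51) ^ 65 = c0 ^ 65 = a5
byte 3: (c6 ^ 6b) ^ 20 = ad ^ 20 = 8d
byte 4: (4f ^ 67) ^ 6c = 28 ^ 6c = 44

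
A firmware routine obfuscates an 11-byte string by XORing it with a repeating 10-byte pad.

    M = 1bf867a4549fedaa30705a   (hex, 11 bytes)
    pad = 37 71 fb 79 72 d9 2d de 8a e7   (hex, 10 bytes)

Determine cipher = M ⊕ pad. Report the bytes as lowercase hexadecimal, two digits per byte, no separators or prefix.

The 10-byte key repeats, so the effective keystream is 37 71 fb 79 72 d9 2d de 8a e7 37.
byte 0: 1b XOR 37 = 2c
byte 1: f8 XOR 71 = 89
byte 2: 67 XOR fb = 9c
byte 3: a4 XOR 79 = dd
byte 4: 54 XOR 72 = 26
byte 5: 9f XOR d9 = 46
byte 6: ed XOR 2d = c0
byte 7: aa XOR de = 74
byte 8: 30 XOR 8a = ba
byte 9: 70 XOR e7 = 97
byte 10: 5a XOR 37 = 6d

2c899cdd2646c074ba976d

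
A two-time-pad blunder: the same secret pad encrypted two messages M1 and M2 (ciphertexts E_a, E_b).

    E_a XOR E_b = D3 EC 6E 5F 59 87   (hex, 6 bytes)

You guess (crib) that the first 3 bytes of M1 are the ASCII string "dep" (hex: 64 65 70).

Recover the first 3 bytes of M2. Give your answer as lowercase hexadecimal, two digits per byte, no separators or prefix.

Since E_a ⊕ E_b = M1 ⊕ M2, XORing with the guessed M1 bytes yields the corresponding M2 bytes: M2 = (E_a ⊕ E_b) ⊕ M1.
byte 0: 11010011 xor 01100100 = 10110111
byte 1: 11101100 xor 01100101 = 10001001
byte 2: 01101110 xor 01110000 = 00011110

b7891e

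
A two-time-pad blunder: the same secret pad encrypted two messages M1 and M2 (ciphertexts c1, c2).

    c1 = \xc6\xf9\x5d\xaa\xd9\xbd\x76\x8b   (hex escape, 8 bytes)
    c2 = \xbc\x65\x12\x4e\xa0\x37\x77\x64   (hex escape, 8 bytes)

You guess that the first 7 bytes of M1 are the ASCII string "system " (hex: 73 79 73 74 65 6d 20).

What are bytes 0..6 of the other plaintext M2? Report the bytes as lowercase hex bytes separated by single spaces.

First, c1 ⊕ c2 = (M1 ⊕ K) ⊕ (M2 ⊕ K) = M1 ⊕ M2, so the key drops out. Then M2 = (M1 ⊕ M2) ⊕ M1 over the first 7 bytes.
byte 0: (c6 ^ bc) ^ 73 = 7a ^ 73 = 09
byte 1: (f9 ^ 65) ^ 79 = 9c ^ 79 = e5
byte 2: (5d ^ 12) ^ 73 = 4f ^ 73 = 3c
byte 3: (aa ^ 4e) ^ 74 = e4 ^ 74 = 90
byte 4: (d9 ^ a0) ^ 65 = 79 ^ 65 = 1c
byte 5: (bd ^ 37) ^ 6d = 8a ^ 6d = e7
byte 6: (76 ^ 77) ^ 20 = 01 ^ 20 = 21

09 e5 3c 90 1c e7 21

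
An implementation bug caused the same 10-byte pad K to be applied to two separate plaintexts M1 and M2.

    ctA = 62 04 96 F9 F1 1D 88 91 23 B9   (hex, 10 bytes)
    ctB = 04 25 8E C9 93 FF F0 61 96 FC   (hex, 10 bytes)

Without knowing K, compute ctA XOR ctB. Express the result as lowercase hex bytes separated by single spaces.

66 21 18 30 62 e2 78 f0 b5 45

ctA ⊕ ctB = (M1 ⊕ K) ⊕ (M2 ⊕ K) = M1 ⊕ M2 — the shared key cancels under XOR.
62 XOR 04 = 66
04 XOR 25 = 21
96 XOR 8e = 18
f9 XOR c9 = 30
f1 XOR 93 = 62
1d XOR ff = e2
88 XOR f0 = 78
91 XOR 61 = f0
23 XOR 96 = b5
b9 XOR fc = 45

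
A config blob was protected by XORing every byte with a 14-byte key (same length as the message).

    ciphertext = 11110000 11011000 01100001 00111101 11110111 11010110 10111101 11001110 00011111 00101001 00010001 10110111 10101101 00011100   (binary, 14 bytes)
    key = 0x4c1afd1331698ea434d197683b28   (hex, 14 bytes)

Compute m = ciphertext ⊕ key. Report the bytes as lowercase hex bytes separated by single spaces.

bc c2 9c 2e c6 bf 33 6a 2b f8 86 df 96 34

XOR is its own inverse, so applying the key byte-wise gives the result directly.
f0 ^ 4c = bc
d8 ^ 1a = c2
61 ^ fd = 9c
3d ^ 13 = 2e
f7 ^ 31 = c6
d6 ^ 69 = bf
bd ^ 8e = 33
ce ^ a4 = 6a
1f ^ 34 = 2b
29 ^ d1 = f8
11 ^ 97 = 86
b7 ^ 68 = df
ad ^ 3b = 96
1c ^ 28 = 34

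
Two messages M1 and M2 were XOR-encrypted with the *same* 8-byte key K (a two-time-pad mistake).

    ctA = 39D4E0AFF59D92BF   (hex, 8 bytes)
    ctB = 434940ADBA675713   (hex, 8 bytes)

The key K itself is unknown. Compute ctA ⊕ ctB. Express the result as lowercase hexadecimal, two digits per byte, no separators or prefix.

7a9da0024ffac5ac

ctA ⊕ ctB = (M1 ⊕ K) ⊕ (M2 ⊕ K) = M1 ⊕ M2 — the shared key cancels under XOR.
byte 0: 39 XOR 43 = 7a
byte 1: d4 XOR 49 = 9d
byte 2: e0 XOR 40 = a0
byte 3: af XOR ad = 02
byte 4: f5 XOR ba = 4f
byte 5: 9d XOR 67 = fa
byte 6: 92 XOR 57 = c5
byte 7: bf XOR 13 = ac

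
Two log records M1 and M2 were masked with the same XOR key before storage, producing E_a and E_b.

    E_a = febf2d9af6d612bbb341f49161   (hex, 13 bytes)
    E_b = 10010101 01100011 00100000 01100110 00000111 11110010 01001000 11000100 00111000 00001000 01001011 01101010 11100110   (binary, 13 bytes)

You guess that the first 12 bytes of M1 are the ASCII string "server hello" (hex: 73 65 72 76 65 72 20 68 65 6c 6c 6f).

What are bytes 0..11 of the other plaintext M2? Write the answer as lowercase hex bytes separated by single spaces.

First, E_a ⊕ E_b = (M1 ⊕ K) ⊕ (M2 ⊕ K) = M1 ⊕ M2, so the key drops out. Then M2 = (M1 ⊕ M2) ⊕ M1 over the first 12 bytes.
byte 0: (fe ⊕ 95) ⊕ 73 = 6b ⊕ 73 = 18
byte 1: (bf ⊕ 63) ⊕ 65 = dc ⊕ 65 = b9
byte 2: (2d ⊕ 20) ⊕ 72 = 0d ⊕ 72 = 7f
byte 3: (9a ⊕ 66) ⊕ 76 = fc ⊕ 76 = 8a
byte 4: (f6 ⊕ 07) ⊕ 65 = f1 ⊕ 65 = 94
byte 5: (d6 ⊕ f2) ⊕ 72 = 24 ⊕ 72 = 56
byte 6: (12 ⊕ 48) ⊕ 20 = 5a ⊕ 20 = 7a
byte 7: (bb ⊕ c4) ⊕ 68 = 7f ⊕ 68 = 17
byte 8: (b3 ⊕ 38) ⊕ 65 = 8b ⊕ 65 = ee
byte 9: (41 ⊕ 08) ⊕ 6c = 49 ⊕ 6c = 25
byte 10: (f4 ⊕ 4b) ⊕ 6c = bf ⊕ 6c = d3
byte 11: (91 ⊕ 6a) ⊕ 6f = fb ⊕ 6f = 94

18 b9 7f 8a 94 56 7a 17 ee 25 d3 94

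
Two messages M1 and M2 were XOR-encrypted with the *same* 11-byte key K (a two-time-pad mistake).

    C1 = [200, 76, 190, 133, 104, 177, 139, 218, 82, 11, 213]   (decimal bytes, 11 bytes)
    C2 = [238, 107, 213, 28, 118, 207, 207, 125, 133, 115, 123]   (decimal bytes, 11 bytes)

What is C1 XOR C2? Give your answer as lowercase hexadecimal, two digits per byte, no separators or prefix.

26276b991e7e44a7d778ae

C1 ⊕ C2 = (M1 ⊕ K) ⊕ (M2 ⊕ K) = M1 ⊕ M2 — the shared key cancels under XOR.
byte 0: 200 ⊕ 238 =  38
byte 1:  76 ⊕ 107 =  39
byte 2: 190 ⊕ 213 = 107
byte 3: 133 ⊕  28 = 153
byte 4: 104 ⊕ 118 =  30
byte 5: 177 ⊕ 207 = 126
byte 6: 139 ⊕ 207 =  68
byte 7: 218 ⊕ 125 = 167
byte 8:  82 ⊕ 133 = 215
byte 9:  11 ⊕ 115 = 120
byte 10: 213 ⊕ 123 = 174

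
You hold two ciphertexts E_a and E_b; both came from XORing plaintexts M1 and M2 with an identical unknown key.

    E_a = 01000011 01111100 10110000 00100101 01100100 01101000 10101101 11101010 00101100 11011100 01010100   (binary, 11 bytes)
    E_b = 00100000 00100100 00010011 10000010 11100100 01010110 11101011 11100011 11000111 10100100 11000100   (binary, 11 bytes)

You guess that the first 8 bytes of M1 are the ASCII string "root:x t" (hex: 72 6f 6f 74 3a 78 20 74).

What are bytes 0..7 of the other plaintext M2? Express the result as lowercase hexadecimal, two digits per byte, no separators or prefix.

First, E_a ⊕ E_b = (M1 ⊕ K) ⊕ (M2 ⊕ K) = M1 ⊕ M2, so the key drops out. Then M2 = (M1 ⊕ M2) ⊕ M1 over the first 8 bytes.
byte 0: (43 xor 20) xor 72 = 63 xor 72 = 11
byte 1: (7c xor 24) xor 6f = 58 xor 6f = 37
byte 2: (b0 xor 13) xor 6f = a3 xor 6f = cc
byte 3: (25 xor 82) xor 74 = a7 xor 74 = d3
byte 4: (64 xor e4) xor 3a = 80 xor 3a = ba
byte 5: (68 xor 56) xor 78 = 3e xor 78 = 46
byte 6: (ad xor eb) xor 20 = 46 xor 20 = 66
byte 7: (ea xor e3) xor 74 = 09 xor 74 = 7d

1137ccd3ba46667d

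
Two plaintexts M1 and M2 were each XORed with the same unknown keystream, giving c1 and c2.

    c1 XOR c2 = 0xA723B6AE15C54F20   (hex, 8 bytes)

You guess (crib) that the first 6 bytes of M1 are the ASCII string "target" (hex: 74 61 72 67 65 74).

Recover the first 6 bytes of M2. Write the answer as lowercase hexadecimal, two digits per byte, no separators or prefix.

d342c4c970b1

Since c1 ⊕ c2 = M1 ⊕ M2, XORing with the guessed M1 bytes yields the corresponding M2 bytes: M2 = (c1 ⊕ c2) ⊕ M1.
a7 ⊕ 74 = d3
23 ⊕ 61 = 42
b6 ⊕ 72 = c4
ae ⊕ 67 = c9
15 ⊕ 65 = 70
c5 ⊕ 74 = b1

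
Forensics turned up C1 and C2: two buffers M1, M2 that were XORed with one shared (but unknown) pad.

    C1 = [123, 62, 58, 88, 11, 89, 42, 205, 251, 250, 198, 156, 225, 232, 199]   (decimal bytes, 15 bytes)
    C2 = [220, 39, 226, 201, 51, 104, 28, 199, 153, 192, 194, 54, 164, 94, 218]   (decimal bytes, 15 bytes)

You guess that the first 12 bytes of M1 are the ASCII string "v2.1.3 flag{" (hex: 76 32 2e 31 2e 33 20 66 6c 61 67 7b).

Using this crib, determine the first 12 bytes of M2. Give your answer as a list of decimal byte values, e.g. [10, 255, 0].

[209, 43, 246, 160, 22, 2, 22, 108, 14, 91, 99, 209]

First, C1 ⊕ C2 = (M1 ⊕ K) ⊕ (M2 ⊕ K) = M1 ⊕ M2, so the key drops out. Then M2 = (M1 ⊕ M2) ⊕ M1 over the first 12 bytes.
byte 0: (7b XOR dc) XOR 76 = a7 XOR 76 = d1
byte 1: (3e XOR 27) XOR 32 = 19 XOR 32 = 2b
byte 2: (3a XOR e2) XOR 2e = d8 XOR 2e = f6
byte 3: (58 XOR c9) XOR 31 = 91 XOR 31 = a0
byte 4: (0b XOR 33) XOR 2e = 38 XOR 2e = 16
byte 5: (59 XOR 68) XOR 33 = 31 XOR 33 = 02
byte 6: (2a XOR 1c) XOR 20 = 36 XOR 20 = 16
byte 7: (cd XOR c7) XOR 66 = 0a XOR 66 = 6c
byte 8: (fb XOR 99) XOR 6c = 62 XOR 6c = 0e
byte 9: (fa XOR c0) XOR 61 = 3a XOR 61 = 5b
byte 10: (c6 XOR c2) XOR 67 = 04 XOR 67 = 63
byte 11: (9c XOR 36) XOR 7b = aa XOR 7b = d1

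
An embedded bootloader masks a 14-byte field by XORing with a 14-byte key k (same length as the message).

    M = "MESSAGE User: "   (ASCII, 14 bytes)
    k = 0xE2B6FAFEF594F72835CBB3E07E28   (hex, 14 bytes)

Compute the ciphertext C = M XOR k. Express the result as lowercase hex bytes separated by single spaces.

af f3 a9 ad b4 d3 b2 08 60 b8 d6 92 44 08

4d xor e2 = af
45 xor b6 = f3
53 xor fa = a9
53 xor fe = ad
41 xor f5 = b4
47 xor 94 = d3
45 xor f7 = b2
20 xor 28 = 08
55 xor 35 = 60
73 xor cb = b8
65 xor b3 = d6
72 xor e0 = 92
3a xor 7e = 44
20 xor 28 = 08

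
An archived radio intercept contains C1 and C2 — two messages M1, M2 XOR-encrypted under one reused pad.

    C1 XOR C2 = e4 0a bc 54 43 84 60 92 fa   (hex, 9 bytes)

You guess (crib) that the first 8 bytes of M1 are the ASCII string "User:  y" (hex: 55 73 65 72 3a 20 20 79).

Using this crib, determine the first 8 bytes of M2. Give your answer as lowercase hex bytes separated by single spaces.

Since C1 ⊕ C2 = M1 ⊕ M2, XORing with the guessed M1 bytes yields the corresponding M2 bytes: M2 = (C1 ⊕ C2) ⊕ M1.
e4 xor 55 = b1
0a xor 73 = 79
bc xor 65 = d9
54 xor 72 = 26
43 xor 3a = 79
84 xor 20 = a4
60 xor 20 = 40
92 xor 79 = eb

b1 79 d9 26 79 a4 40 eb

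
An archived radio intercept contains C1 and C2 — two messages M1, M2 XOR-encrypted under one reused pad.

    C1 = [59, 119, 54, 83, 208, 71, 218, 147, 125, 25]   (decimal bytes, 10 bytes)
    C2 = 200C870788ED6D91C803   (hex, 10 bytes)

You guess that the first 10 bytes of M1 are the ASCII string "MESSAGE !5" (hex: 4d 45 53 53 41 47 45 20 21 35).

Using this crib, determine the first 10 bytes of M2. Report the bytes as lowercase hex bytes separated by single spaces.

First, C1 ⊕ C2 = (M1 ⊕ K) ⊕ (M2 ⊕ K) = M1 ⊕ M2, so the key drops out. Then M2 = (M1 ⊕ M2) ⊕ M1 over the first 10 bytes.
byte 0: (3b ⊕ 20) ⊕ 4d = 1b ⊕ 4d = 56
byte 1: (77 ⊕ 0c) ⊕ 45 = 7b ⊕ 45 = 3e
byte 2: (36 ⊕ 87) ⊕ 53 = b1 ⊕ 53 = e2
byte 3: (53 ⊕ 07) ⊕ 53 = 54 ⊕ 53 = 07
byte 4: (d0 ⊕ 88) ⊕ 41 = 58 ⊕ 41 = 19
byte 5: (47 ⊕ ed) ⊕ 47 = aa ⊕ 47 = ed
byte 6: (da ⊕ 6d) ⊕ 45 = b7 ⊕ 45 = f2
byte 7: (93 ⊕ 91) ⊕ 20 = 02 ⊕ 20 = 22
byte 8: (7d ⊕ c8) ⊕ 21 = b5 ⊕ 21 = 94
byte 9: (19 ⊕ 03) ⊕ 35 = 1a ⊕ 35 = 2f

56 3e e2 07 19 ed f2 22 94 2f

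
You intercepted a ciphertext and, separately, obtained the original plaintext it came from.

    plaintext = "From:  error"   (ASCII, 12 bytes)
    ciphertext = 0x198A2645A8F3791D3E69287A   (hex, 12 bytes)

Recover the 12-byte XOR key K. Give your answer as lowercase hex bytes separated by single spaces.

Since ciphertext = plaintext ⊕ K, XORing both sides with plaintext gives K = plaintext ⊕ ciphertext.
46 ^ 19 = 5f
72 ^ 8a = f8
6f ^ 26 = 49
6d ^ 45 = 28
3a ^ a8 = 92
20 ^ f3 = d3
20 ^ 79 = 59
65 ^ 1d = 78
72 ^ 3e = 4c
72 ^ 69 = 1b
6f ^ 28 = 47
72 ^ 7a = 08

5f f8 49 28 92 d3 59 78 4c 1b 47 08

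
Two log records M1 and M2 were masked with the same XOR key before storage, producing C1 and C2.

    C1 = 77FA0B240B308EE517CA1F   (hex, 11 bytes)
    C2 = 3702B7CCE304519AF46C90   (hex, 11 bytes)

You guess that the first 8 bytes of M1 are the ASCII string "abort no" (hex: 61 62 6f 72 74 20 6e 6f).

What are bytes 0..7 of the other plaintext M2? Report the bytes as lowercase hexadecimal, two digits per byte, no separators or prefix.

First, C1 ⊕ C2 = (M1 ⊕ K) ⊕ (M2 ⊕ K) = M1 ⊕ M2, so the key drops out. Then M2 = (M1 ⊕ M2) ⊕ M1 over the first 8 bytes.
byte 0: (77 ⊕ 37) ⊕ 61 = 40 ⊕ 61 = 21
byte 1: (fa ⊕ 02) ⊕ 62 = f8 ⊕ 62 = 9a
byte 2: (0b ⊕ b7) ⊕ 6f = bc ⊕ 6f = d3
byte 3: (24 ⊕ cc) ⊕ 72 = e8 ⊕ 72 = 9a
byte 4: (0b ⊕ e3) ⊕ 74 = e8 ⊕ 74 = 9c
byte 5: (30 ⊕ 04) ⊕ 20 = 34 ⊕ 20 = 14
byte 6: (8e ⊕ 51) ⊕ 6e = df ⊕ 6e = b1
byte 7: (e5 ⊕ 9a) ⊕ 6f = 7f ⊕ 6f = 10

219ad39a9c14b110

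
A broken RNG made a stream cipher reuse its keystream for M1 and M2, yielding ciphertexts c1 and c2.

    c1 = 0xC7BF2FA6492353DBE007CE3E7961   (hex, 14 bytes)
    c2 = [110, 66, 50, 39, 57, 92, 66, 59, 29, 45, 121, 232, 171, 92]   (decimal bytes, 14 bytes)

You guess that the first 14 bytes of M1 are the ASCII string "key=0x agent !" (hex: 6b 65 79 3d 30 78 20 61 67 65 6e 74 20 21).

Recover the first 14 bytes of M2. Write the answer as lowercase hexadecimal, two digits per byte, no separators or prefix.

First, c1 ⊕ c2 = (M1 ⊕ K) ⊕ (M2 ⊕ K) = M1 ⊕ M2, so the key drops out. Then M2 = (M1 ⊕ M2) ⊕ M1 over the first 14 bytes.
byte 0: (c7 ⊕ 6e) ⊕ 6b = a9 ⊕ 6b = c2
byte 1: (bf ⊕ 42) ⊕ 65 = fd ⊕ 65 = 98
byte 2: (2f ⊕ 32) ⊕ 79 = 1d ⊕ 79 = 64
byte 3: (a6 ⊕ 27) ⊕ 3d = 81 ⊕ 3d = bc
byte 4: (49 ⊕ 39) ⊕ 30 = 70 ⊕ 30 = 40
byte 5: (23 ⊕ 5c) ⊕ 78 = 7f ⊕ 78 = 07
byte 6: (53 ⊕ 42) ⊕ 20 = 11 ⊕ 20 = 31
byte 7: (db ⊕ 3b) ⊕ 61 = e0 ⊕ 61 = 81
byte 8: (e0 ⊕ 1d) ⊕ 67 = fd ⊕ 67 = 9a
byte 9: (07 ⊕ 2d) ⊕ 65 = 2a ⊕ 65 = 4f
byte 10: (ce ⊕ 79) ⊕ 6e = b7 ⊕ 6e = d9
byte 11: (3e ⊕ e8) ⊕ 74 = d6 ⊕ 74 = a2
byte 12: (79 ⊕ ab) ⊕ 20 = d2 ⊕ 20 = f2
byte 13: (61 ⊕ 5c) ⊕ 21 = 3d ⊕ 21 = 1c

c29864bc400731819a4fd9a2f21c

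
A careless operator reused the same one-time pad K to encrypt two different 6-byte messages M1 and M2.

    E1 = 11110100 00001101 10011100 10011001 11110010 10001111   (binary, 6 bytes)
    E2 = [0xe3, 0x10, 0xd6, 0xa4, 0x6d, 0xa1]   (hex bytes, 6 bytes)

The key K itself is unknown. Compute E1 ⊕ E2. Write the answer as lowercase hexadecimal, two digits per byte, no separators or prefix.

E1 ⊕ E2 = (M1 ⊕ K) ⊕ (M2 ⊕ K) = M1 ⊕ M2 — the shared key cancels under XOR.
byte 0: f4 ^ e3 = 17
byte 1: 0d ^ 10 = 1d
byte 2: 9c ^ d6 = 4a
byte 3: 99 ^ a4 = 3d
byte 4: f2 ^ 6d = 9f
byte 5: 8f ^ a1 = 2e

171d4a3d9f2e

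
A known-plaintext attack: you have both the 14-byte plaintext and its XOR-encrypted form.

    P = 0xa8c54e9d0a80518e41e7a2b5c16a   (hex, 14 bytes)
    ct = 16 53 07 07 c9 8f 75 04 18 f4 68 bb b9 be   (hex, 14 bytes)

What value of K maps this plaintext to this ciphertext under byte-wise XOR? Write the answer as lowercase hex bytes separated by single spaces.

be 96 49 9a c3 0f 24 8a 59 13 ca 0e 78 d4

Since ct = P ⊕ K, XORing both sides with P gives K = P ⊕ ct.
a8 ^ 16 = be
c5 ^ 53 = 96
4e ^ 07 = 49
9d ^ 07 = 9a
0a ^ c9 = c3
80 ^ 8f = 0f
51 ^ 75 = 24
8e ^ 04 = 8a
41 ^ 18 = 59
e7 ^ f4 = 13
a2 ^ 68 = ca
b5 ^ bb = 0e
c1 ^ b9 = 78
6a ^ be = d4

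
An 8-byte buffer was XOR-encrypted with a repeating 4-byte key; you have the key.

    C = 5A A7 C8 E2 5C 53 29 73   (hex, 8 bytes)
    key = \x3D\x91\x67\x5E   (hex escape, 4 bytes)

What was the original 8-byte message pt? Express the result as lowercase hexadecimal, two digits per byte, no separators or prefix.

The 4-byte key repeats, so the effective keystream is 3d 91 67 5e 3d 91 67 5e.
byte 0: 5a XOR 3d = 67
byte 1: a7 XOR 91 = 36
byte 2: c8 XOR 67 = af
byte 3: e2 XOR 5e = bc
byte 4: 5c XOR 3d = 61
byte 5: 53 XOR 91 = c2
byte 6: 29 XOR 67 = 4e
byte 7: 73 XOR 5e = 2d

6736afbc61c24e2d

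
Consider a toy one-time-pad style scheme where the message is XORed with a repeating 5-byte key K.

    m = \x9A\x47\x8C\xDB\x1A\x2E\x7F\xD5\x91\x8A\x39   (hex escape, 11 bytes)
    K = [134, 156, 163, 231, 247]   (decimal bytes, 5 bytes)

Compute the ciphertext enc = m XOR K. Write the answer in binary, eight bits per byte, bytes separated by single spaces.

The 5-byte key repeats, so the effective keystream is 86 9c a3 e7 f7 86 9c a3 e7 f7 86.
byte 0: 10011010 ^ 10000110 = 00011100
byte 1: 01000111 ^ 10011100 = 11011011
byte 2: 10001100 ^ 10100011 = 00101111
byte 3: 11011011 ^ 11100111 = 00111100
byte 4: 00011010 ^ 11110111 = 11101101
byte 5: 00101110 ^ 10000110 = 10101000
byte 6: 01111111 ^ 10011100 = 11100011
byte 7: 11010101 ^ 10100011 = 01110110
byte 8: 10010001 ^ 11100111 = 01110110
byte 9: 10001010 ^ 11110111 = 01111101
byte 10: 00111001 ^ 10000110 = 10111111

00011100 11011011 00101111 00111100 11101101 10101000 11100011 01110110 01110110 01111101 10111111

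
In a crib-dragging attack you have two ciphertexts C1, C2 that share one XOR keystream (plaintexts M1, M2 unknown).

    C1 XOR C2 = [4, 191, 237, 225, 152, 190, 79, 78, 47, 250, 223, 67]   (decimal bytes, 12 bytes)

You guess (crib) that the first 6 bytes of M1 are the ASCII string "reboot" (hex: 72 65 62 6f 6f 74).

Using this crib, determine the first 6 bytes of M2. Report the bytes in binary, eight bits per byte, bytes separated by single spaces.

Since C1 ⊕ C2 = M1 ⊕ M2, XORing with the guessed M1 bytes yields the corresponding M2 bytes: M2 = (C1 ⊕ C2) ⊕ M1.
byte 0: 04 ^ 72 = 76
byte 1: bf ^ 65 = da
byte 2: ed ^ 62 = 8f
byte 3: e1 ^ 6f = 8e
byte 4: 98 ^ 6f = f7
byte 5: be ^ 74 = ca

01110110 11011010 10001111 10001110 11110111 11001010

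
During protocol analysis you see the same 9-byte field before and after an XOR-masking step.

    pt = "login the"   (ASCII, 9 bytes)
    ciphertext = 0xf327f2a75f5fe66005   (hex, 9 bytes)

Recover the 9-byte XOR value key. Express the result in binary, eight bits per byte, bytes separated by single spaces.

Since ciphertext = pt ⊕ key, XORing both sides with pt gives key = pt ⊕ ciphertext.
byte 0: 6c xor f3 = 9f
byte 1: 6f xor 27 = 48
byte 2: 67 xor f2 = 95
byte 3: 69 xor a7 = ce
byte 4: 6e xor 5f = 31
byte 5: 20 xor 5f = 7f
byte 6: 74 xor e6 = 92
byte 7: 68 xor 60 = 08
byte 8: 65 xor 05 = 60

10011111 01001000 10010101 11001110 00110001 01111111 10010010 00001000 01100000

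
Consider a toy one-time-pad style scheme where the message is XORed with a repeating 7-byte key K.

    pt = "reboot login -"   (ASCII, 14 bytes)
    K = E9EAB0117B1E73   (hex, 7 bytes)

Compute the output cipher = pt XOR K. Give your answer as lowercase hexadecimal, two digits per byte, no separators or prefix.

9b8fd27e146a538585d778153e5e

The 7-byte key repeats, so the effective keystream is e9 ea b0 11 7b 1e 73 e9 ea b0 11 7b 1e 73.
byte 0: 114 XOR 233 = 155
byte 1: 101 XOR 234 = 143
byte 2:  98 XOR 176 = 210
byte 3: 111 XOR  17 = 126
byte 4: 111 XOR 123 =  20
byte 5: 116 XOR  30 = 106
byte 6:  32 XOR 115 =  83
byte 7: 108 XOR 233 = 133
byte 8: 111 XOR 234 = 133
byte 9: 103 XOR 176 = 215
byte 10: 105 XOR  17 = 120
byte 11: 110 XOR 123 =  21
byte 12:  32 XOR  30 =  62
byte 13:  45 XOR 115 =  94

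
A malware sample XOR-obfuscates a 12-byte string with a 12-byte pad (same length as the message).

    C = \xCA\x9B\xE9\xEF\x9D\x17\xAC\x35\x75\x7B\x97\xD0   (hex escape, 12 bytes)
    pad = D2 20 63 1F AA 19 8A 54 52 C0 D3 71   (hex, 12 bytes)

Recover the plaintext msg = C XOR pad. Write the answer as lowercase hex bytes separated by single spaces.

11001010 ⊕ 11010010 = 00011000
10011011 ⊕ 00100000 = 10111011
11101001 ⊕ 01100011 = 10001010
11101111 ⊕ 00011111 = 11110000
10011101 ⊕ 10101010 = 00110111
00010111 ⊕ 00011001 = 00001110
10101100 ⊕ 10001010 = 00100110
00110101 ⊕ 01010100 = 01100001
01110101 ⊕ 01010010 = 00100111
01111011 ⊕ 11000000 = 10111011
10010111 ⊕ 11010011 = 01000100
11010000 ⊕ 01110001 = 10100001

18 bb 8a f0 37 0e 26 61 27 bb 44 a1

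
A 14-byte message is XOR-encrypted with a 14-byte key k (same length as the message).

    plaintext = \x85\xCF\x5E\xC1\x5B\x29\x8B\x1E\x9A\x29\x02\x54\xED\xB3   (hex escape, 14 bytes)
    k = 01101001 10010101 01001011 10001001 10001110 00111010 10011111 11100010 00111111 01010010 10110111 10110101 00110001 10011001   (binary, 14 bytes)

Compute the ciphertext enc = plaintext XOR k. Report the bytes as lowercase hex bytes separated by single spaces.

ec 5a 15 48 d5 13 14 fc a5 7b b5 e1 dc 2a

XOR is its own inverse, so applying the key byte-wise gives the result directly.
10000101 XOR 01101001 = 11101100
11001111 XOR 10010101 = 01011010
01011110 XOR 01001011 = 00010101
11000001 XOR 10001001 = 01001000
01011011 XOR 10001110 = 11010101
00101001 XOR 00111010 = 00010011
10001011 XOR 10011111 = 00010100
00011110 XOR 11100010 = 11111100
10011010 XOR 00111111 = 10100101
00101001 XOR 01010010 = 01111011
00000010 XOR 10110111 = 10110101
01010100 XOR 10110101 = 11100001
11101101 XOR 00110001 = 11011100
10110011 XOR 10011001 = 00101010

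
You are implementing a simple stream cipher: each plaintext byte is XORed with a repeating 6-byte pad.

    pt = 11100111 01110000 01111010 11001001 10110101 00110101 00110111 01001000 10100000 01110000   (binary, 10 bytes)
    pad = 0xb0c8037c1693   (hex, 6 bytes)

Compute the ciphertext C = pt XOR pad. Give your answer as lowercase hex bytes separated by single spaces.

The 6-byte key repeats, so the effective keystream is b0 c8 03 7c 16 93 b0 c8 03 7c.
byte 0: 231 XOR 176 =  87
byte 1: 112 XOR 200 = 184
byte 2: 122 XOR   3 = 121
byte 3: 201 XOR 124 = 181
byte 4: 181 XOR  22 = 163
byte 5:  53 XOR 147 = 166
byte 6:  55 XOR 176 = 135
byte 7:  72 XOR 200 = 128
byte 8: 160 XOR   3 = 163
byte 9: 112 XOR 124 =  12

57 b8 79 b5 a3 a6 87 80 a3 0c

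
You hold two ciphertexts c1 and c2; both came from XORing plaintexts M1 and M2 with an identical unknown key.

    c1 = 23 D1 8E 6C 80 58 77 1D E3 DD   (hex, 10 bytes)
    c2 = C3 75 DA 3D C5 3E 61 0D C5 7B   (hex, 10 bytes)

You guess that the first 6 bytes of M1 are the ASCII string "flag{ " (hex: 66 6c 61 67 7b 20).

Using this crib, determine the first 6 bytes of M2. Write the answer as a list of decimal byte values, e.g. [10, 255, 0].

First, c1 ⊕ c2 = (M1 ⊕ K) ⊕ (M2 ⊕ K) = M1 ⊕ M2, so the key drops out. Then M2 = (M1 ⊕ M2) ⊕ M1 over the first 6 bytes.
byte 0: (23 ^ c3) ^ 66 = e0 ^ 66 = 86
byte 1: (d1 ^ 75) ^ 6c = a4 ^ 6c = c8
byte 2: (8e ^ da) ^ 61 = 54 ^ 61 = 35
byte 3: (6c ^ 3d) ^ 67 = 51 ^ 67 = 36
byte 4: (80 ^ c5) ^ 7b = 45 ^ 7b = 3e
byte 5: (58 ^ 3e) ^ 20 = 66 ^ 20 = 46

[134, 200, 53, 54, 62, 70]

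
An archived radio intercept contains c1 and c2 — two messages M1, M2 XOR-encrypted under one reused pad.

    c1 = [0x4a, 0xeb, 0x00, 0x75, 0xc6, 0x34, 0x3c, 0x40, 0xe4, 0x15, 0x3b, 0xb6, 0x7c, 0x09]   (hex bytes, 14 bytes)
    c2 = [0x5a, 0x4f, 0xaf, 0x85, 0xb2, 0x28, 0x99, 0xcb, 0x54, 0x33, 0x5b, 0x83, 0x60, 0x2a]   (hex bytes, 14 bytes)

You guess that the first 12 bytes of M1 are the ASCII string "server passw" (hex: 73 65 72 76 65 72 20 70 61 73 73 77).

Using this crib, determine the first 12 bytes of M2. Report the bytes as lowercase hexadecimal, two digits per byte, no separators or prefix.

First, c1 ⊕ c2 = (M1 ⊕ K) ⊕ (M2 ⊕ K) = M1 ⊕ M2, so the key drops out. Then M2 = (M1 ⊕ M2) ⊕ M1 over the first 12 bytes.
byte 0: (4a XOR 5a) XOR 73 = 10 XOR 73 = 63
byte 1: (eb XOR 4f) XOR 65 = a4 XOR 65 = c1
byte 2: (00 XOR af) XOR 72 = af XOR 72 = dd
byte 3: (75 XOR 85) XOR 76 = f0 XOR 76 = 86
byte 4: (c6 XOR b2) XOR 65 = 74 XOR 65 = 11
byte 5: (34 XOR 28) XOR 72 = 1c XOR 72 = 6e
byte 6: (3c XOR 99) XOR 20 = a5 XOR 20 = 85
byte 7: (40 XOR cb) XOR 70 = 8b XOR 70 = fb
byte 8: (e4 XOR 54) XOR 61 = b0 XOR 61 = d1
byte 9: (15 XOR 33) XOR 73 = 26 XOR 73 = 55
byte 10: (3b XOR 5b) XOR 73 = 60 XOR 73 = 13
byte 11: (b6 XOR 83) XOR 77 = 35 XOR 77 = 42

63c1dd86116e85fbd1551342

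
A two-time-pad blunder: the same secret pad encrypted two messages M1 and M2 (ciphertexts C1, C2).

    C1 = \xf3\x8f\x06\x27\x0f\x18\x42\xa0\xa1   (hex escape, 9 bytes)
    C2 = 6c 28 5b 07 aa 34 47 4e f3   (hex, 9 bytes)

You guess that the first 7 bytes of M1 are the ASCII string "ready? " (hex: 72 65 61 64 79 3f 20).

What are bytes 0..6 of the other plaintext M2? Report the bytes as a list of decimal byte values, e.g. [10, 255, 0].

First, C1 ⊕ C2 = (M1 ⊕ K) ⊕ (M2 ⊕ K) = M1 ⊕ M2, so the key drops out. Then M2 = (M1 ⊕ M2) ⊕ M1 over the first 7 bytes.
byte 0: (f3 XOR 6c) XOR 72 = 9f XOR 72 = ed
byte 1: (8f XOR 28) XOR 65 = a7 XOR 65 = c2
byte 2: (06 XOR 5b) XOR 61 = 5d XOR 61 = 3c
byte 3: (27 XOR 07) XOR 64 = 20 XOR 64 = 44
byte 4: (0f XOR aa) XOR 79 = a5 XOR 79 = dc
byte 5: (18 XOR 34) XOR 3f = 2c XOR 3f = 13
byte 6: (42 XOR 47) XOR 20 = 05 XOR 20 = 25

[237, 194, 60, 68, 220, 19, 37]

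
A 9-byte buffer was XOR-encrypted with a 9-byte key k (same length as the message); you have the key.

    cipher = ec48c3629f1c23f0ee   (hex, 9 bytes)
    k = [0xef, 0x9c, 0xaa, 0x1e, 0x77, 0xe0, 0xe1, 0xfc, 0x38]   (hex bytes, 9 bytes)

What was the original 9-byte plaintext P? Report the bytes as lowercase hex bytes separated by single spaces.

03 d4 69 7c e8 fc c2 0c d6

11101100 XOR 11101111 = 00000011
01001000 XOR 10011100 = 11010100
11000011 XOR 10101010 = 01101001
01100010 XOR 00011110 = 01111100
10011111 XOR 01110111 = 11101000
00011100 XOR 11100000 = 11111100
00100011 XOR 11100001 = 11000010
11110000 XOR 11111100 = 00001100
11101110 XOR 00111000 = 11010110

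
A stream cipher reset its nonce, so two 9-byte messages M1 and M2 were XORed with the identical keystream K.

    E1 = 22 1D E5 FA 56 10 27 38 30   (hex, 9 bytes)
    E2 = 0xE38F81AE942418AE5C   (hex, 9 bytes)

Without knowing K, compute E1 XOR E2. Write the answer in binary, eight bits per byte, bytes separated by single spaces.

E1 ⊕ E2 = (M1 ⊕ K) ⊕ (M2 ⊕ K) = M1 ⊕ M2 — the shared key cancels under XOR.
byte 0: 00100010 ⊕ 11100011 = 11000001
byte 1: 00011101 ⊕ 10001111 = 10010010
byte 2: 11100101 ⊕ 10000001 = 01100100
byte 3: 11111010 ⊕ 10101110 = 01010100
byte 4: 01010110 ⊕ 10010100 = 11000010
byte 5: 00010000 ⊕ 00100100 = 00110100
byte 6: 00100111 ⊕ 00011000 = 00111111
byte 7: 00111000 ⊕ 10101110 = 10010110
byte 8: 00110000 ⊕ 01011100 = 01101100

11000001 10010010 01100100 01010100 11000010 00110100 00111111 10010110 01101100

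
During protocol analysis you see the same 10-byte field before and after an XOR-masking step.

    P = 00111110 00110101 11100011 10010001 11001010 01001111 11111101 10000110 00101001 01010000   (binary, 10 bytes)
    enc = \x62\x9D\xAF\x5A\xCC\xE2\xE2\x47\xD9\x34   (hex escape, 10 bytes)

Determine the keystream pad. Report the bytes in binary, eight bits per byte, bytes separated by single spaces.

Since enc = P ⊕ pad, XORing both sides with P gives pad = P ⊕ enc.
byte 0:  62 ^  98 =  92
byte 1:  53 ^ 157 = 168
byte 2: 227 ^ 175 =  76
byte 3: 145 ^  90 = 203
byte 4: 202 ^ 204 =   6
byte 5:  79 ^ 226 = 173
byte 6: 253 ^ 226 =  31
byte 7: 134 ^  71 = 193
byte 8:  41 ^ 217 = 240
byte 9:  80 ^  52 = 100

01011100 10101000 01001100 11001011 00000110 10101101 00011111 11000001 11110000 01100100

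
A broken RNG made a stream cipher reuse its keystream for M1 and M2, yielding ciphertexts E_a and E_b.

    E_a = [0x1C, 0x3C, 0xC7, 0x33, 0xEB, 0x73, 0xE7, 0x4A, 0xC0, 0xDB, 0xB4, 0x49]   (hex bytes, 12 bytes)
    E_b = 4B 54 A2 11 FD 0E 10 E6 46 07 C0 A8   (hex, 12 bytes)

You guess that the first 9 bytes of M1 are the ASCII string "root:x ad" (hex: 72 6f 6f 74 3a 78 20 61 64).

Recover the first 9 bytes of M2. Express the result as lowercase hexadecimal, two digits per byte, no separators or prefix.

First, E_a ⊕ E_b = (M1 ⊕ K) ⊕ (M2 ⊕ K) = M1 ⊕ M2, so the key drops out. Then M2 = (M1 ⊕ M2) ⊕ M1 over the first 9 bytes.
byte 0: (1c ⊕ 4b) ⊕ 72 = 57 ⊕ 72 = 25
byte 1: (3c ⊕ 54) ⊕ 6f = 68 ⊕ 6f = 07
byte 2: (c7 ⊕ a2) ⊕ 6f = 65 ⊕ 6f = 0a
byte 3: (33 ⊕ 11) ⊕ 74 = 22 ⊕ 74 = 56
byte 4: (eb ⊕ fd) ⊕ 3a = 16 ⊕ 3a = 2c
byte 5: (73 ⊕ 0e) ⊕ 78 = 7d ⊕ 78 = 05
byte 6: (e7 ⊕ 10) ⊕ 20 = f7 ⊕ 20 = d7
byte 7: (4a ⊕ e6) ⊕ 61 = ac ⊕ 61 = cd
byte 8: (c0 ⊕ 46) ⊕ 64 = 86 ⊕ 64 = e2

25070a562c05d7cde2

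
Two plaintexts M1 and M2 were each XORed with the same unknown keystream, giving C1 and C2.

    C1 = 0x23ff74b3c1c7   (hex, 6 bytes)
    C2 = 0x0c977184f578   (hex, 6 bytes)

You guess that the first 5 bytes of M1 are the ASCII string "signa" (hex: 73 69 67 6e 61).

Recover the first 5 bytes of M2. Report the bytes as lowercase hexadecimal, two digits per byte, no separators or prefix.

5c01625955

First, C1 ⊕ C2 = (M1 ⊕ K) ⊕ (M2 ⊕ K) = M1 ⊕ M2, so the key drops out. Then M2 = (M1 ⊕ M2) ⊕ M1 over the first 5 bytes.
byte 0: (23 ^ 0c) ^ 73 = 2f ^ 73 = 5c
byte 1: (ff ^ 97) ^ 69 = 68 ^ 69 = 01
byte 2: (74 ^ 71) ^ 67 = 05 ^ 67 = 62
byte 3: (b3 ^ 84) ^ 6e = 37 ^ 6e = 59
byte 4: (c1 ^ f5) ^ 61 = 34 ^ 61 = 55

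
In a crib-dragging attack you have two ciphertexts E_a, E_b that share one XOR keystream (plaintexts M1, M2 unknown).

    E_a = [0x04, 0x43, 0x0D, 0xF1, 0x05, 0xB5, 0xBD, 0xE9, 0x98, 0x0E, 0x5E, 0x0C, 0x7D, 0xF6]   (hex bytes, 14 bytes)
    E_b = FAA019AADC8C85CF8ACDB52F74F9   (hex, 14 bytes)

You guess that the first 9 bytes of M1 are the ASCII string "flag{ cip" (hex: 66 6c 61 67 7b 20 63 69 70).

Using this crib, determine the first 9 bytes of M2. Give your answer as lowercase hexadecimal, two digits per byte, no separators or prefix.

988f753ca2195b4f62

First, E_a ⊕ E_b = (M1 ⊕ K) ⊕ (M2 ⊕ K) = M1 ⊕ M2, so the key drops out. Then M2 = (M1 ⊕ M2) ⊕ M1 over the first 9 bytes.
byte 0: (04 xor fa) xor 66 = fe xor 66 = 98
byte 1: (43 xor a0) xor 6c = e3 xor 6c = 8f
byte 2: (0d xor 19) xor 61 = 14 xor 61 = 75
byte 3: (f1 xor aa) xor 67 = 5b xor 67 = 3c
byte 4: (05 xor dc) xor 7b = d9 xor 7b = a2
byte 5: (b5 xor 8c) xor 20 = 39 xor 20 = 19
byte 6: (bd xor 85) xor 63 = 38 xor 63 = 5b
byte 7: (e9 xor cf) xor 69 = 26 xor 69 = 4f
byte 8: (98 xor 8a) xor 70 = 12 xor 70 = 62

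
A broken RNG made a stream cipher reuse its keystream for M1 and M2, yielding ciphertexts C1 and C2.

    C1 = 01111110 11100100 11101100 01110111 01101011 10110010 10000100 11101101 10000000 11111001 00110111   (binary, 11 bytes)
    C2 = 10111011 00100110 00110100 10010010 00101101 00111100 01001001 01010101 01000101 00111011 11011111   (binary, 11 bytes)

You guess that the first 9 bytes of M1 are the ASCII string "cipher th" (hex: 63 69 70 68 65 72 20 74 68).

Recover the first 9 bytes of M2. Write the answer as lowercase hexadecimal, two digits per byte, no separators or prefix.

First, C1 ⊕ C2 = (M1 ⊕ K) ⊕ (M2 ⊕ K) = M1 ⊕ M2, so the key drops out. Then M2 = (M1 ⊕ M2) ⊕ M1 over the first 9 bytes.
byte 0: (7e ⊕ bb) ⊕ 63 = c5 ⊕ 63 = a6
byte 1: (e4 ⊕ 26) ⊕ 69 = c2 ⊕ 69 = ab
byte 2: (ec ⊕ 34) ⊕ 70 = d8 ⊕ 70 = a8
byte 3: (77 ⊕ 92) ⊕ 68 = e5 ⊕ 68 = 8d
byte 4: (6b ⊕ 2d) ⊕ 65 = 46 ⊕ 65 = 23
byte 5: (b2 ⊕ 3c) ⊕ 72 = 8e ⊕ 72 = fc
byte 6: (84 ⊕ 49) ⊕ 20 = cd ⊕ 20 = ed
byte 7: (ed ⊕ 55) ⊕ 74 = b8 ⊕ 74 = cc
byte 8: (80 ⊕ 45) ⊕ 68 = c5 ⊕ 68 = ad

a6aba88d23fcedccad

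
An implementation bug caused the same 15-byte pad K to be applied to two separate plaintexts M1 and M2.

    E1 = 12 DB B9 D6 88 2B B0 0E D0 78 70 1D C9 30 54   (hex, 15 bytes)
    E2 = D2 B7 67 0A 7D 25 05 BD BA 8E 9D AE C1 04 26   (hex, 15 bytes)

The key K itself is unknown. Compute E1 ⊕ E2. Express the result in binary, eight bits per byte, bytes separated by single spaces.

E1 ⊕ E2 = (M1 ⊕ K) ⊕ (M2 ⊕ K) = M1 ⊕ M2 — the shared key cancels under XOR.
12 xor d2 = c0
db xor b7 = 6c
b9 xor 67 = de
d6 xor 0a = dc
88 xor 7d = f5
2b xor 25 = 0e
b0 xor 05 = b5
0e xor bd = b3
d0 xor ba = 6a
78 xor 8e = f6
70 xor 9d = ed
1d xor ae = b3
c9 xor c1 = 08
30 xor 04 = 34
54 xor 26 = 72

11000000 01101100 11011110 11011100 11110101 00001110 10110101 10110011 01101010 11110110 11101101 10110011 00001000 00110100 01110010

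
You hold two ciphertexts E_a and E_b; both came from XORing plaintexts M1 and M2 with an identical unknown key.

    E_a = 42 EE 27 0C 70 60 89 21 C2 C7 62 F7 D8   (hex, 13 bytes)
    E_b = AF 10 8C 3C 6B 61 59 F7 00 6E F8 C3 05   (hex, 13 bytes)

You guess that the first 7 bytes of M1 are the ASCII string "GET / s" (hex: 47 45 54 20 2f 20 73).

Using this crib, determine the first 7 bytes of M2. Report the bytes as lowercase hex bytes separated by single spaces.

aa bb ff 10 34 21 a3

First, E_a ⊕ E_b = (M1 ⊕ K) ⊕ (M2 ⊕ K) = M1 ⊕ M2, so the key drops out. Then M2 = (M1 ⊕ M2) ⊕ M1 over the first 7 bytes.
byte 0: (42 XOR af) XOR 47 = ed XOR 47 = aa
byte 1: (ee XOR 10) XOR 45 = fe XOR 45 = bb
byte 2: (27 XOR 8c) XOR 54 = ab XOR 54 = ff
byte 3: (0c XOR 3c) XOR 20 = 30 XOR 20 = 10
byte 4: (70 XOR 6b) XOR 2f = 1b XOR 2f = 34
byte 5: (60 XOR 61) XOR 20 = 01 XOR 20 = 21
byte 6: (89 XOR 59) XOR 73 = d0 XOR 73 = a3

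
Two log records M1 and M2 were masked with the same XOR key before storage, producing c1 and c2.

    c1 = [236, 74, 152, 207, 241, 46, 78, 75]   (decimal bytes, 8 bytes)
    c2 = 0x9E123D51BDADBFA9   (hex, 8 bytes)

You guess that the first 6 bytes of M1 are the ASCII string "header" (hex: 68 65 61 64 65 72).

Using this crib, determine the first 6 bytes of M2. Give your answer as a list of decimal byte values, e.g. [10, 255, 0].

First, c1 ⊕ c2 = (M1 ⊕ K) ⊕ (M2 ⊕ K) = M1 ⊕ M2, so the key drops out. Then M2 = (M1 ⊕ M2) ⊕ M1 over the first 6 bytes.
byte 0: (ec ^ 9e) ^ 68 = 72 ^ 68 = 1a
byte 1: (4a ^ 12) ^ 65 = 58 ^ 65 = 3d
byte 2: (98 ^ 3d) ^ 61 = a5 ^ 61 = c4
byte 3: (cf ^ 51) ^ 64 = 9e ^ 64 = fa
byte 4: (f1 ^ bd) ^ 65 = 4c ^ 65 = 29
byte 5: (2e ^ ad) ^ 72 = 83 ^ 72 = f1

[26, 61, 196, 250, 41, 241]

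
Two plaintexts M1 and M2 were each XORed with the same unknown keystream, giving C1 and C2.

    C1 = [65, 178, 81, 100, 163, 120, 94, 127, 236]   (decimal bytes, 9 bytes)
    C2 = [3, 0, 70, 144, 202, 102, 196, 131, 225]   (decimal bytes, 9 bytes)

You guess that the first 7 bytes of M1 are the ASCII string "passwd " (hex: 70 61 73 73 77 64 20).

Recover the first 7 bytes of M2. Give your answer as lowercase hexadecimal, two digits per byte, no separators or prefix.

First, C1 ⊕ C2 = (M1 ⊕ K) ⊕ (M2 ⊕ K) = M1 ⊕ M2, so the key drops out. Then M2 = (M1 ⊕ M2) ⊕ M1 over the first 7 bytes.
byte 0: (41 ^ 03) ^ 70 = 42 ^ 70 = 32
byte 1: (b2 ^ 00) ^ 61 = b2 ^ 61 = d3
byte 2: (51 ^ 46) ^ 73 = 17 ^ 73 = 64
byte 3: (64 ^ 90) ^ 73 = f4 ^ 73 = 87
byte 4: (a3 ^ ca) ^ 77 = 69 ^ 77 = 1e
byte 5: (78 ^ 66) ^ 64 = 1e ^ 64 = 7a
byte 6: (5e ^ c4) ^ 20 = 9a ^ 20 = ba

32d364871e7aba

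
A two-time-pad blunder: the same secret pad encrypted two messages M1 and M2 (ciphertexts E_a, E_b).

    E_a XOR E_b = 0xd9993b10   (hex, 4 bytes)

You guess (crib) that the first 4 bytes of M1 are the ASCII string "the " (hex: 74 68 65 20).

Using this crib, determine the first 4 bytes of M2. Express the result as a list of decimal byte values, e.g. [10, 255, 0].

[173, 241, 94, 48]

Since E_a ⊕ E_b = M1 ⊕ M2, XORing with the guessed M1 bytes yields the corresponding M2 bytes: M2 = (E_a ⊕ E_b) ⊕ M1.
11011001 ⊕ 01110100 = 10101101
10011001 ⊕ 01101000 = 11110001
00111011 ⊕ 01100101 = 01011110
00010000 ⊕ 00100000 = 00110000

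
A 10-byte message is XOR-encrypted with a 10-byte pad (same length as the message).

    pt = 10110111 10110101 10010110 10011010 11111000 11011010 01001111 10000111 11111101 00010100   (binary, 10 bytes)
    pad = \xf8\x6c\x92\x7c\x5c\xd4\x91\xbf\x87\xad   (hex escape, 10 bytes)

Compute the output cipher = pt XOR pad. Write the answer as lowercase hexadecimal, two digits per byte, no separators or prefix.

4fd904e6a40ede387ab9

10110111 ⊕ 11111000 = 01001111
10110101 ⊕ 01101100 = 11011001
10010110 ⊕ 10010010 = 00000100
10011010 ⊕ 01111100 = 11100110
11111000 ⊕ 01011100 = 10100100
11011010 ⊕ 11010100 = 00001110
01001111 ⊕ 10010001 = 11011110
10000111 ⊕ 10111111 = 00111000
11111101 ⊕ 10000111 = 01111010
00010100 ⊕ 10101101 = 10111001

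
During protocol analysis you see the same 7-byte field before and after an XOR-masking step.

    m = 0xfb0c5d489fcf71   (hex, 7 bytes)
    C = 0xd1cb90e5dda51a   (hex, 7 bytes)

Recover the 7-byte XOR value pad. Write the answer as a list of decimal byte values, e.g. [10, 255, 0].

Since C = m ⊕ pad, XORing both sides with m gives pad = m ⊕ C.
byte 0: fb xor d1 = 2a
byte 1: 0c xor cb = c7
byte 2: 5d xor 90 = cd
byte 3: 48 xor e5 = ad
byte 4: 9f xor dd = 42
byte 5: cf xor a5 = 6a
byte 6: 71 xor 1a = 6b

[42, 199, 205, 173, 66, 106, 107]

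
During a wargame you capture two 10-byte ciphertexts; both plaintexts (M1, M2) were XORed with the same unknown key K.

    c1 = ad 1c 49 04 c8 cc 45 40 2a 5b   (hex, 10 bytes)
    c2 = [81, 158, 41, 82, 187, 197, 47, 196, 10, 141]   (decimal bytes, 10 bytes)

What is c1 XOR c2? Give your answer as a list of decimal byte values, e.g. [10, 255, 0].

[252, 130, 96, 86, 115, 9, 106, 132, 32, 214]

c1 ⊕ c2 = (M1 ⊕ K) ⊕ (M2 ⊕ K) = M1 ⊕ M2 — the shared key cancels under XOR.
173 XOR  81 = 252
 28 XOR 158 = 130
 73 XOR  41 =  96
  4 XOR  82 =  86
200 XOR 187 = 115
204 XOR 197 =   9
 69 XOR  47 = 106
 64 XOR 196 = 132
 42 XOR  10 =  32
 91 XOR 141 = 214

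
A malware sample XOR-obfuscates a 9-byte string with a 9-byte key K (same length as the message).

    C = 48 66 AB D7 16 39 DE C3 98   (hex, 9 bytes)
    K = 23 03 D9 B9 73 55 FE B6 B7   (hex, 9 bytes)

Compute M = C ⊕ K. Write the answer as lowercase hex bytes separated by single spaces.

48 ⊕ 23 = 6b
66 ⊕ 03 = 65
ab ⊕ d9 = 72
d7 ⊕ b9 = 6e
16 ⊕ 73 = 65
39 ⊕ 55 = 6c
de ⊕ fe = 20
c3 ⊕ b6 = 75
98 ⊕ b7 = 2f

6b 65 72 6e 65 6c 20 75 2f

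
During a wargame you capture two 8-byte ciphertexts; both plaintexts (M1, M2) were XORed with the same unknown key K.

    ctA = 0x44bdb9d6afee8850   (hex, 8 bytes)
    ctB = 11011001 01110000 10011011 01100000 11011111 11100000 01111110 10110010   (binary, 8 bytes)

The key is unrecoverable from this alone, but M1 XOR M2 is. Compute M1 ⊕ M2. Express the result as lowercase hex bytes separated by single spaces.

ctA ⊕ ctB = (M1 ⊕ K) ⊕ (M2 ⊕ K) = M1 ⊕ M2 — the shared key cancels under XOR.
byte 0: 01000100 XOR 11011001 = 10011101
byte 1: 10111101 XOR 01110000 = 11001101
byte 2: 10111001 XOR 10011011 = 00100010
byte 3: 11010110 XOR 01100000 = 10110110
byte 4: 10101111 XOR 11011111 = 01110000
byte 5: 11101110 XOR 11100000 = 00001110
byte 6: 10001000 XOR 01111110 = 11110110
byte 7: 01010000 XOR 10110010 = 11100010

9d cd 22 b6 70 0e f6 e2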